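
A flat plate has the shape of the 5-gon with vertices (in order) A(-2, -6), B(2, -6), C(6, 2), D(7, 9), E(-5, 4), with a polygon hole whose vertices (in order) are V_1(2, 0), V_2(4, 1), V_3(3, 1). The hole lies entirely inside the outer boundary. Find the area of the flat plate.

107

Outer boundary:
Apply the shoelace formula: 2A = Σ (x_i·y_{i+1} − x_{i+1}·y_i), indices taken mod 5.
Σ = (24) + (40) + (40) + (73) + (38) = 215
Area = |Σ|/2 = 107.5.
Hole:
V_1→V_2: (2)(1) − (4)(0) = 2
V_2→V_3: (4)(1) − (3)(1) = 1
V_3→V_1: (3)(0) − (2)(1) = -2
Σ = 1
Area = |Σ|/2 = 0.5.
Net area = 107.5 − 0.5 = 107.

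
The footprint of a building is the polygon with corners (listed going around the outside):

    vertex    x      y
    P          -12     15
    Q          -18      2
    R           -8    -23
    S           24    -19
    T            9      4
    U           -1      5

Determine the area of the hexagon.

870.5

Cross-terms: 246, 430, 704, 267, 49, 45  ⇒  Σ = 1741
Area = |Σ|/2 = 870.5.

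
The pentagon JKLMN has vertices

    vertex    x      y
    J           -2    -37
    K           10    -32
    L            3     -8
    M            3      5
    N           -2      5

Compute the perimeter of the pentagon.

98

|JK| = √((12)² + (5)²) = √169 = 13
|KL| = √((-7)² + (24)²) = √625 = 25
|LM| = √((0)² + (13)²) = √169 = 13
|MN| = √((-5)² + (0)²) = √25 = 5
|NJ| = √((0)² + (-42)²) = √1764 = 42
Perimeter = 13 + 25 + 13 + 5 + 42 = 98.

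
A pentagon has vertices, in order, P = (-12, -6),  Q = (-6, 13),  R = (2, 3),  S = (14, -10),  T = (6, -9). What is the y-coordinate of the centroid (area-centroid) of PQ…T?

-150/127

Apply Gauss's area formula. First the cross-terms c_i = x_i·y_{i+1} − x_{i+1}·y_i:
  -192, -44, -62, -66, -144  ⇒  2A = -508, A = -254.
Then Σ (y_i + y_{i+1})·c_i = 1800, so ȳ = 1800 / (6·(-254)) = -150/127.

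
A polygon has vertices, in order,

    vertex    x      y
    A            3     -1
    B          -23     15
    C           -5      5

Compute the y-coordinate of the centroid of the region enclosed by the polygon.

Apply the shoelace (surveyor's) formula. First the cross-terms c_i = x_i·y_{i+1} − x_{i+1}·y_i:
  22, -40, -10  ⇒  2A = -28, A = -14.
Then Σ (y_i + y_{i+1})·c_i = -532, so ȳ = -532 / (6·(-14)) = 19/3.

19/3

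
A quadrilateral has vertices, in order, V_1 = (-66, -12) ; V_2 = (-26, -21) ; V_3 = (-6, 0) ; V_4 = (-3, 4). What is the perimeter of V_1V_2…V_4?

140

|V_1V_2| = √((40)² + (-9)²) = √1681 = 41
|V_2V_3| = √((20)² + (21)²) = √841 = 29
|V_3V_4| = √((3)² + (4)²) = √25 = 5
|V_4V_1| = √((-63)² + (-16)²) = √4225 = 65
Perimeter = 41 + 29 + 5 + 65 = 140.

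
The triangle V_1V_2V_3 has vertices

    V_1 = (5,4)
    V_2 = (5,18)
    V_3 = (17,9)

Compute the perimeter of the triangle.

42

|V_1V_2| = √((0)² + (14)²) = √196 = 14
|V_2V_3| = √((12)² + (-9)²) = √225 = 15
|V_3V_1| = √((-12)² + (-5)²) = √169 = 13
Perimeter = 14 + 15 + 13 = 42.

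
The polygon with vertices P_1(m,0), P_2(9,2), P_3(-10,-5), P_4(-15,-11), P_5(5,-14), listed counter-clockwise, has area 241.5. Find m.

The doubled signed area Σ (x_i y_{i+1} − x_{i+1} y_i) is linear in m.
With m=0 it equals 275; the coefficient of m is 16 (from the two edges through P_1).
So 16·m + 275 = 2·241.5 = 483 ⇒ m = 13.

13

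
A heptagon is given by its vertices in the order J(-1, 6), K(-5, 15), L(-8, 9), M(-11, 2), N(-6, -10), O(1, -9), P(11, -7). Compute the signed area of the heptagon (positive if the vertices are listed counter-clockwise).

Σ = (15) + (75) + (83) + (122) + (64) + (92) + (59) = 510
Signed area = Σ/2 = 255 (positive ⇒ counter-clockwise traversal).

255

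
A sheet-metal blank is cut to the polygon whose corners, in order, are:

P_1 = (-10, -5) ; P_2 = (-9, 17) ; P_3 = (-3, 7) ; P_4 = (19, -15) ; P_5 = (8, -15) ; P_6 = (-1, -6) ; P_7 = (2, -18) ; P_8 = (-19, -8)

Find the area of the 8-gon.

428

Σ = (-215) + (-12) + (-88) + (-165) + (-63) + (30) + (-358) + (15) = -856
Area = |Σ|/2 = 428.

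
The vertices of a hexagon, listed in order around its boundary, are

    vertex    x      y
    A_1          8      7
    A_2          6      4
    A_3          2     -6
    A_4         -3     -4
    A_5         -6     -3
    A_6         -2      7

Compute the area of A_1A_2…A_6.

Apply the surveyor's formula: 2A = Σ (x_i·y_{i+1} − x_{i+1}·y_i), indices taken mod 6.
Σ = (-10) + (-44) + (-26) + (-15) + (-48) + (-70) = -213
Area = |Σ|/2 = 106.5.

106.5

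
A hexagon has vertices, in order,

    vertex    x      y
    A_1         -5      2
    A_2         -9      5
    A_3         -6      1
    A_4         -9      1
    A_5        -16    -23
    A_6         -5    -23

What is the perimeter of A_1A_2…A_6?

|A_1A_2| = √((-4)² + (3)²) = √25 = 5
|A_2A_3| = √((3)² + (-4)²) = √25 = 5
|A_3A_4| = √((-3)² + (0)²) = √9 = 3
|A_4A_5| = √((-7)² + (-24)²) = √625 = 25
|A_5A_6| = √((11)² + (0)²) = √121 = 11
|A_6A_1| = √((0)² + (25)²) = √625 = 25
Perimeter = 5 + 5 + 3 + 25 + 11 + 25 = 74.

74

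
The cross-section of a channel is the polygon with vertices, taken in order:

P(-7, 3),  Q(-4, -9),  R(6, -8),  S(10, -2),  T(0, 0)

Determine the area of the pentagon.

114.5

Σ = (75) + (86) + (68) + (0) + (0) = 229
Area = |Σ|/2 = 114.5.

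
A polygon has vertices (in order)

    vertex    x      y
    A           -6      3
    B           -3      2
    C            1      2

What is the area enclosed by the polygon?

Apply the shoelace (surveyor's) formula: 2A = Σ (x_i·y_{i+1} − x_{i+1}·y_i), indices taken mod 3.
A→B: (-6)(2) − (-3)(3) = -3
B→C: (-3)(2) − (1)(2) = -8
C→A: (1)(3) − (-6)(2) = 15
Σ = 4
Area = |Σ|/2 = 2.

2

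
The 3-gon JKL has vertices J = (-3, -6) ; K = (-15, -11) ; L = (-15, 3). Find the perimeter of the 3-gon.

42

|JK| = √((-12)² + (-5)²) = √169 = 13
|KL| = √((0)² + (14)²) = √196 = 14
|LJ| = √((12)² + (-9)²) = √225 = 15
Perimeter = 13 + 14 + 15 = 42.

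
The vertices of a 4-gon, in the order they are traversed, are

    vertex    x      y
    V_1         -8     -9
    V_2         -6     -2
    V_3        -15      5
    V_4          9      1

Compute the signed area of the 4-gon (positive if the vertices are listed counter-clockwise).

Apply the surveyor's formula: 2A = Σ (x_i·y_{i+1} − x_{i+1}·y_i), indices taken mod 4.
Σ = (-38) + (-60) + (-60) + (-73) = -231
Signed area = Σ/2 = -115.5 (negative ⇒ clockwise traversal).

-115.5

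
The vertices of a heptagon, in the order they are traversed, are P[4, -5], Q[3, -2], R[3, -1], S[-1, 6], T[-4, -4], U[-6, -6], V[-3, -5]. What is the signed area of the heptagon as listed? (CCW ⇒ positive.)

51

Apply the surveyor's formula: 2A = Σ (x_i·y_{i+1} − x_{i+1}·y_i), indices taken mod 7.
P→Q: (4)(-2) − (3)(-5) = 7
Q→R: (3)(-1) − (3)(-2) = 3
R→S: (3)(6) − (-1)(-1) = 17
S→T: (-1)(-4) − (-4)(6) = 28
T→U: (-4)(-6) − (-6)(-4) = 0
U→V: (-6)(-5) − (-3)(-6) = 12
V→P: (-3)(-5) − (4)(-5) = 35
Σ = 102
Signed area = Σ/2 = 51 (positive ⇒ counter-clockwise traversal).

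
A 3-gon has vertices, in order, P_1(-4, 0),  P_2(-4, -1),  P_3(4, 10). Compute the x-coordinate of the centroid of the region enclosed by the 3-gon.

Apply Gauss's area formula. First the cross-terms c_i = x_i·y_{i+1} − x_{i+1}·y_i:
  4, -36, 40  ⇒  2A = 8, A = 4.
Then Σ (x_i + x_{i+1})·c_i = -32, so x̄ = -32 / (6·4) = -4/3.

-4/3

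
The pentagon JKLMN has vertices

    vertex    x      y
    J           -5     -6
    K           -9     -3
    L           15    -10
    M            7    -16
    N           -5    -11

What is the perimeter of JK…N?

|JK| = √((-4)² + (3)²) = √25 = 5
|KL| = √((24)² + (-7)²) = √625 = 25
|LM| = √((-8)² + (-6)²) = √100 = 10
|MN| = √((-12)² + (5)²) = √169 = 13
|NJ| = √((0)² + (5)²) = √25 = 5
Perimeter = 5 + 25 + 10 + 13 + 5 = 58.

58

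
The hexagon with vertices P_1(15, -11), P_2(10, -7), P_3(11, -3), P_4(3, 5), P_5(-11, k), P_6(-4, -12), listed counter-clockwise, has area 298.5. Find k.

10

Write out the shoelace sum; only the two edges meeting at P_5 involve k:
2·Area = [(3·k − (-11)·5) + ((-11)·(-12) − (-4)·k)] + 340
       = 7·k + 527 = 597
⇒ k = 10.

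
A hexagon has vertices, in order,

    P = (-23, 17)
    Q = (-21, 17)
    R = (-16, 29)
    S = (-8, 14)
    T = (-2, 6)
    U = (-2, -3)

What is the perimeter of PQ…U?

|PQ| = √((2)² + (0)²) = √4 = 2
|QR| = √((5)² + (12)²) = √169 = 13
|RS| = √((8)² + (-15)²) = √289 = 17
|ST| = √((6)² + (-8)²) = √100 = 10
|TU| = √((0)² + (-9)²) = √81 = 9
|UP| = √((-21)² + (20)²) = √841 = 29
Perimeter = 2 + 13 + 17 + 10 + 9 + 29 = 80.

80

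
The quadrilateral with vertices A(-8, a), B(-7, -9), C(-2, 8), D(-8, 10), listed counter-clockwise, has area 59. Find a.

The doubled signed area Σ (x_i y_{i+1} − x_{i+1} y_i) is linear in a.
With a=0 it equals 122; the coefficient of a is -1 (from the two edges through A).
So -1·a + 122 = 2·59 = 118 ⇒ a = 4.

4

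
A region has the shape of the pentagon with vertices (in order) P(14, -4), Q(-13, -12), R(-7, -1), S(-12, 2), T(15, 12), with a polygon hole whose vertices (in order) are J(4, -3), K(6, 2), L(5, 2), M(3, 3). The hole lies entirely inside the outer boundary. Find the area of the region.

Outer boundary:
Apply the shoelace formula: 2A = Σ (x_i·y_{i+1} − x_{i+1}·y_i), indices taken mod 5.
P→Q: (14)(-12) − (-13)(-4) = -220
Q→R: (-13)(-1) − (-7)(-12) = -71
R→S: (-7)(2) − (-12)(-1) = -26
S→T: (-12)(12) − (15)(2) = -174
T→P: (15)(-4) − (14)(12) = -228
Σ = -719
Area = |Σ|/2 = 359.5.
Hole:
Apply the surveyor's formula: 2A = Σ (x_i·y_{i+1} − x_{i+1}·y_i), indices taken mod 4.
J→K: (4)(2) − (6)(-3) = 26
K→L: (6)(2) − (5)(2) = 2
L→M: (5)(3) − (3)(2) = 9
M→J: (3)(-3) − (4)(3) = -21
Σ = 16
Area = |Σ|/2 = 8.
Net area = 359.5 − 8 = 351.5.

351.5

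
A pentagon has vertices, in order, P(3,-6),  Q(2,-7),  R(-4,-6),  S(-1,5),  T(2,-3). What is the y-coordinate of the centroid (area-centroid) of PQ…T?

Apply the surveyor's formula. First the cross-terms c_i = x_i·y_{i+1} − x_{i+1}·y_i:
  -9, -40, -26, -7, -3  ⇒  2A = -85, A = -42.5.
Then Σ (y_i + y_{i+1})·c_i = 676, so ȳ = 676 / (6·(-42.5)) = -676/255.

-676/255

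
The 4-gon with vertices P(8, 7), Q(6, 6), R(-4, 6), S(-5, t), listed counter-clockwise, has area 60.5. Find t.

Write out the shoelace sum; only the two edges meeting at S involve t:
2·Area = [((-4)·t − (-5)·6) + ((-5)·7 − 8·t)] + 66
       = -12·t + 61 = 121
⇒ t = -5.

-5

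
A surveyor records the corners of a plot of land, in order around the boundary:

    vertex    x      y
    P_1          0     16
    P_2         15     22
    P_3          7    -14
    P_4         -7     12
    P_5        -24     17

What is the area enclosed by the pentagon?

416.5

Σ = (-240) + (-364) + (-14) + (169) + (-384) = -833
Area = |Σ|/2 = 416.5.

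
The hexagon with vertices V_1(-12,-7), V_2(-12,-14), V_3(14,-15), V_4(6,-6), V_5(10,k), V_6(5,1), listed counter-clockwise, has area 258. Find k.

3

Write out the shoelace sum; only the two edges meeting at V_5 involve k:
2·Area = [(6·k − 10·(-6)) + (10·1 − 5·k)] + 443
       = 1·k + 513 = 516
⇒ k = 3.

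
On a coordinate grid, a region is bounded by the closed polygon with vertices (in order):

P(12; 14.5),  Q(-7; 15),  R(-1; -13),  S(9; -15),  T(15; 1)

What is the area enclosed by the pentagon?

479.5

Cross-terms: 281.5, 106, 132, 234, 205.5  ⇒  Σ = 959
Area = |Σ|/2 = 479.5.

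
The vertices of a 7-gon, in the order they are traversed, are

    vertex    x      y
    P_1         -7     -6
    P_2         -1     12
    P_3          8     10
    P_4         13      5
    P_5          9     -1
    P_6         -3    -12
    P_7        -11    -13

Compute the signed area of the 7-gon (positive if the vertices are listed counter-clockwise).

Σ = (-90) + (-106) + (-90) + (-58) + (-111) + (-93) + (-25) = -573
Signed area = Σ/2 = -286.5 (negative ⇒ clockwise traversal).

-286.5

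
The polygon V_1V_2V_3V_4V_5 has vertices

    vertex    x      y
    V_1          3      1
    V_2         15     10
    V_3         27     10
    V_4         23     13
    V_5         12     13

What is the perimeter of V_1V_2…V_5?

|V_1V_2| = √((12)² + (9)²) = √225 = 15
|V_2V_3| = √((12)² + (0)²) = √144 = 12
|V_3V_4| = √((-4)² + (3)²) = √25 = 5
|V_4V_5| = √((-11)² + (0)²) = √121 = 11
|V_5V_1| = √((-9)² + (-12)²) = √225 = 15
Perimeter = 15 + 12 + 5 + 11 + 15 = 58.

58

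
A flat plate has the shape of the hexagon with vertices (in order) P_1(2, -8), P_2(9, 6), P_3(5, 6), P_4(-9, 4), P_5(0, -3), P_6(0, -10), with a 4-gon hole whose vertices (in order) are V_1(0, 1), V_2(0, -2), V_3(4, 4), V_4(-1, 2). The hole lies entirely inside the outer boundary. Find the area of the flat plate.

Outer boundary:
Apply the surveyor's formula: 2A = Σ (x_i·y_{i+1} − x_{i+1}·y_i), indices taken mod 6.
Cross-terms: 84, 24, 74, 27, 0, 20  ⇒  Σ = 229
Area = |Σ|/2 = 114.5.
Hole:
Apply the shoelace formula: 2A = Σ (x_i·y_{i+1} − x_{i+1}·y_i), indices taken mod 4.
Σ = (0) + (8) + (12) + (-1) = 19
Area = |Σ|/2 = 9.5.
Net area = 114.5 − 9.5 = 105.

105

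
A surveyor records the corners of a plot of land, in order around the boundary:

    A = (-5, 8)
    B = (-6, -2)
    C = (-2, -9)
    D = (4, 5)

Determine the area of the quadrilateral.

95.5

Apply the shoelace (surveyor's) formula: 2A = Σ (x_i·y_{i+1} − x_{i+1}·y_i), indices taken mod 4.
Σ = (58) + (50) + (26) + (57) = 191
Area = |Σ|/2 = 95.5.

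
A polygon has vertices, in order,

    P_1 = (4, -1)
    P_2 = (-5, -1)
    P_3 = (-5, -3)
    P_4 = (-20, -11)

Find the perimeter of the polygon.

54

|P_1P_2| = √((-9)² + (0)²) = √81 = 9
|P_2P_3| = √((0)² + (-2)²) = √4 = 2
|P_3P_4| = √((-15)² + (-8)²) = √289 = 17
|P_4P_1| = √((24)² + (10)²) = √676 = 26
Perimeter = 9 + 2 + 17 + 26 = 54.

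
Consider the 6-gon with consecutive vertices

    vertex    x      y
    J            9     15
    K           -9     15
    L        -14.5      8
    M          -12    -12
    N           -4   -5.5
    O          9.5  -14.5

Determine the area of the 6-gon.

Apply the shoelace formula: 2A = Σ (x_i·y_{i+1} − x_{i+1}·y_i), indices taken mod 6.
J→K: (9)(15) − (-9)(15) = 270
K→L: (-9)(8) − (-14.5)(15) = 145.5
L→M: (-14.5)(-12) − (-12)(8) = 270
M→N: (-12)(-5.5) − (-4)(-12) = 18
N→O: (-4)(-14.5) − (9.5)(-5.5) = 110.25
O→J: (9.5)(15) − (9)(-14.5) = 273
Σ = 1086.75
Area = |Σ|/2 = 543.375.

543.375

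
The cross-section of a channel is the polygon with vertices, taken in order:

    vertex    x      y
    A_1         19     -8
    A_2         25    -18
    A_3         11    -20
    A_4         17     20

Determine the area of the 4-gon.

200

Apply the shoelace (surveyor's) formula: 2A = Σ (x_i·y_{i+1} − x_{i+1}·y_i), indices taken mod 4.
Cross-terms: -142, -302, 560, -516  ⇒  Σ = -400
Area = |Σ|/2 = 200.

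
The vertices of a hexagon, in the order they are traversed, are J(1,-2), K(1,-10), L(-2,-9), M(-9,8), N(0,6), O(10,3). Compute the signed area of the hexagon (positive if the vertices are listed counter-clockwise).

-135.5

Σ = (-8) + (-29) + (-97) + (-54) + (-60) + (-23) = -271
Signed area = Σ/2 = -135.5 (negative ⇒ clockwise traversal).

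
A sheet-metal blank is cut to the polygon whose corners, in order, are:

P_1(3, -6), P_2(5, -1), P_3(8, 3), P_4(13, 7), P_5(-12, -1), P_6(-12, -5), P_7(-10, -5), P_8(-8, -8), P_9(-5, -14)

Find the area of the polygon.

Apply Gauss's area formula: 2A = Σ (x_i·y_{i+1} − x_{i+1}·y_i), indices taken mod 9.
P_1→P_2: (3)(-1) − (5)(-6) = 27
P_2→P_3: (5)(3) − (8)(-1) = 23
P_3→P_4: (8)(7) − (13)(3) = 17
P_4→P_5: (13)(-1) − (-12)(7) = 71
P_5→P_6: (-12)(-5) − (-12)(-1) = 48
P_6→P_7: (-12)(-5) − (-10)(-5) = 10
P_7→P_8: (-10)(-8) − (-8)(-5) = 40
P_8→P_9: (-8)(-14) − (-5)(-8) = 72
P_9→P_1: (-5)(-6) − (3)(-14) = 72
Σ = 380
Area = |Σ|/2 = 190.

190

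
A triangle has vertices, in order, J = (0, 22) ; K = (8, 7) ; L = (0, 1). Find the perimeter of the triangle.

48

|JK| = √((8)² + (-15)²) = √289 = 17
|KL| = √((-8)² + (-6)²) = √100 = 10
|LJ| = √((0)² + (21)²) = √441 = 21
Perimeter = 17 + 10 + 21 = 48.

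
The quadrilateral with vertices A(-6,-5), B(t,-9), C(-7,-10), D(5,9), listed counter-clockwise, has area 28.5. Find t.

-10

Write out the shoelace sum; only the two edges meeting at B involve t:
2·Area = [((-6)·(-9) − t·(-5)) + (t·(-10) − (-7)·(-9))] + 16
       = -5·t + 7 = 57
⇒ t = -10.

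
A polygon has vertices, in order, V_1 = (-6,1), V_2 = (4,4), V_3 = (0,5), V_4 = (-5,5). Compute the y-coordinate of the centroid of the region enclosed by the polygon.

220/63

Apply the surveyor's formula. First the cross-terms c_i = x_i·y_{i+1} − x_{i+1}·y_i:
  -28, 20, 25, 25  ⇒  2A = 42, A = 21.
Then Σ (y_i + y_{i+1})·c_i = 440, so ȳ = 440 / (6·21) = 220/63.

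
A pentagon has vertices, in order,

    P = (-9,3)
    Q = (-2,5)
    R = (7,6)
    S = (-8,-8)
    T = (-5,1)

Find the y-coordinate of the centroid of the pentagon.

Apply the shoelace (surveyor's) formula. First the cross-terms c_i = x_i·y_{i+1} − x_{i+1}·y_i:
  -39, -47, -8, -48, -6  ⇒  2A = -148, A = -74.
Then Σ (y_i + y_{i+1})·c_i = -501, so ȳ = -501 / (6·(-74)) = 167/148.

167/148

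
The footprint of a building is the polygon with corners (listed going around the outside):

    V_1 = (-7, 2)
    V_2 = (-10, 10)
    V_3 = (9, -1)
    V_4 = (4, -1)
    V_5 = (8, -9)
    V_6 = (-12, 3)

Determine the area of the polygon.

Apply the shoelace formula: 2A = Σ (x_i·y_{i+1} − x_{i+1}·y_i), indices taken mod 6.
Cross-terms: -50, -80, -5, -28, -84, -3  ⇒  Σ = -250
Area = |Σ|/2 = 125.

125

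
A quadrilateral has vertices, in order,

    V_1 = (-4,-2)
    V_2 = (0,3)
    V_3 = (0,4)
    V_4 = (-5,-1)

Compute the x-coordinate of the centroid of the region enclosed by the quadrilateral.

Apply Gauss's area formula. First the cross-terms c_i = x_i·y_{i+1} − x_{i+1}·y_i:
  -12, 0, 20, 6  ⇒  2A = 14, A = 7.
Then Σ (x_i + x_{i+1})·c_i = -106, so x̄ = -106 / (6·7) = -53/21.

-53/21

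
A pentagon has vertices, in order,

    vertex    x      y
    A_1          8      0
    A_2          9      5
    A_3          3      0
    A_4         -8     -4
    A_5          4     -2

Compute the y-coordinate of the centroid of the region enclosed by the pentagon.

Apply Gauss's area formula. First the cross-terms c_i = x_i·y_{i+1} − x_{i+1}·y_i:
  40, -15, -12, 32, 16  ⇒  2A = 61, A = 30.5.
Then Σ (y_i + y_{i+1})·c_i = -51, so ȳ = -51 / (6·30.5) = -17/61.

-17/61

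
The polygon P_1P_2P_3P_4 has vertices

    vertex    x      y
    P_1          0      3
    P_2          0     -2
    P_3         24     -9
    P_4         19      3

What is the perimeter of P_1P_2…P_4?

62

|P_1P_2| = √((0)² + (-5)²) = √25 = 5
|P_2P_3| = √((24)² + (-7)²) = √625 = 25
|P_3P_4| = √((-5)² + (12)²) = √169 = 13
|P_4P_1| = √((-19)² + (0)²) = √361 = 19
Perimeter = 5 + 25 + 13 + 19 = 62.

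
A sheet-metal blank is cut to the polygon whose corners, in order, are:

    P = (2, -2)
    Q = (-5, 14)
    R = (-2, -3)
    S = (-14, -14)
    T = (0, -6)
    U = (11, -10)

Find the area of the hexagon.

Cross-terms: 18, 43, -14, 84, 66, -2  ⇒  Σ = 195
Area = |Σ|/2 = 97.5.

97.5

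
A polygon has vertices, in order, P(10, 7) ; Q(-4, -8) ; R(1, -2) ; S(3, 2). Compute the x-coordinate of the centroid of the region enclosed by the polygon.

35/9

Apply the shoelace formula. First the cross-terms c_i = x_i·y_{i+1} − x_{i+1}·y_i:
  -52, 16, 8, 1  ⇒  2A = -27, A = -13.5.
Then Σ (x_i + x_{i+1})·c_i = -315, so x̄ = -315 / (6·(-13.5)) = 35/9.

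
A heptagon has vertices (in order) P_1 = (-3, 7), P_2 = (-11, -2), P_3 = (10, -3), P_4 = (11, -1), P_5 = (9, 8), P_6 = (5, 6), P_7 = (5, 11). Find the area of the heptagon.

Apply Gauss's area formula: 2A = Σ (x_i·y_{i+1} − x_{i+1}·y_i), indices taken mod 7.
Σ = (83) + (53) + (23) + (97) + (14) + (25) + (68) = 363
Area = |Σ|/2 = 181.5.

181.5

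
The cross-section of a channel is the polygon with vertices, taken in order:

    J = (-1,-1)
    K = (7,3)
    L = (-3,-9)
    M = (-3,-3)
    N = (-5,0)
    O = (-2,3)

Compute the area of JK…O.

Apply Gauss's area formula: 2A = Σ (x_i·y_{i+1} − x_{i+1}·y_i), indices taken mod 6.
Cross-terms: 4, -54, -18, -15, -15, 5  ⇒  Σ = -93
Area = |Σ|/2 = 46.5.

46.5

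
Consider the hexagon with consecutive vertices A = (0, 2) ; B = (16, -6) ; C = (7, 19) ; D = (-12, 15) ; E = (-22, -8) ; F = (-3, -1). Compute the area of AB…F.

532.5

Apply the surveyor's formula: 2A = Σ (x_i·y_{i+1} − x_{i+1}·y_i), indices taken mod 6.
Σ = (-32) + (346) + (333) + (426) + (-2) + (-6) = 1065
Area = |Σ|/2 = 532.5.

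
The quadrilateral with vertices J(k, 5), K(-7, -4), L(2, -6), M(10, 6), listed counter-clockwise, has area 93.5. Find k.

The doubled signed area Σ (x_i y_{i+1} − x_{i+1} y_i) is linear in k.
With k=0 it equals 207; the coefficient of k is -10 (from the two edges through J).
So -10·k + 207 = 2·93.5 = 187 ⇒ k = 2.

2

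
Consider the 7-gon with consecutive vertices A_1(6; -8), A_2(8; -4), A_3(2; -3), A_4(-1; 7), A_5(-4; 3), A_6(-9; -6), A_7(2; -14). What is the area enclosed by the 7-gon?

158.5

Apply the shoelace (surveyor's) formula: 2A = Σ (x_i·y_{i+1} − x_{i+1}·y_i), indices taken mod 7.
A_1→A_2: (6)(-4) − (8)(-8) = 40
A_2→A_3: (8)(-3) − (2)(-4) = -16
A_3→A_4: (2)(7) − (-1)(-3) = 11
A_4→A_5: (-1)(3) − (-4)(7) = 25
A_5→A_6: (-4)(-6) − (-9)(3) = 51
A_6→A_7: (-9)(-14) − (2)(-6) = 138
A_7→A_1: (2)(-8) − (6)(-14) = 68
Σ = 317
Area = |Σ|/2 = 158.5.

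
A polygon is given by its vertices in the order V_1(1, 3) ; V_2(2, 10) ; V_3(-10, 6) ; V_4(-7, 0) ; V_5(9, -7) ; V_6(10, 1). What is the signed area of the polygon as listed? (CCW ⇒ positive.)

157.5

Apply Gauss's area formula: 2A = Σ (x_i·y_{i+1} − x_{i+1}·y_i), indices taken mod 6.
Σ = (4) + (112) + (42) + (49) + (79) + (29) = 315
Signed area = Σ/2 = 157.5 (positive ⇒ counter-clockwise traversal).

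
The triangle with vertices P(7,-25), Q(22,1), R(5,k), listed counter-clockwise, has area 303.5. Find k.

12

The doubled signed area Σ (x_i y_{i+1} − x_{i+1} y_i) is linear in k.
With k=0 it equals 427; the coefficient of k is 15 (from the two edges through R).
So 15·k + 427 = 2·303.5 = 607 ⇒ k = 12.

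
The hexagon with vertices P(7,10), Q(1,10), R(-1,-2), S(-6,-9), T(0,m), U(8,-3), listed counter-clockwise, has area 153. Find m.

The doubled signed area Σ (x_i y_{i+1} − x_{i+1} y_i) is linear in m.
With m=0 it equals 166; the coefficient of m is -14 (from the two edges through T).
So -14·m + 166 = 2·153 = 306 ⇒ m = -10.

-10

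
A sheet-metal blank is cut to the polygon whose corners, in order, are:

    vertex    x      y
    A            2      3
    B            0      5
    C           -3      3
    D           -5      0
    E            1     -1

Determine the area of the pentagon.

Apply the shoelace (surveyor's) formula: 2A = Σ (x_i·y_{i+1} − x_{i+1}·y_i), indices taken mod 5.
A→B: (2)(5) − (0)(3) = 10
B→C: (0)(3) − (-3)(5) = 15
C→D: (-3)(0) − (-5)(3) = 15
D→E: (-5)(-1) − (1)(0) = 5
E→A: (1)(3) − (2)(-1) = 5
Σ = 50
Area = |Σ|/2 = 25.

25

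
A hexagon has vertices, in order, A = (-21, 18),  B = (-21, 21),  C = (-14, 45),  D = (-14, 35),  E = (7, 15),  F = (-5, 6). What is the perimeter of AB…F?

102

|AB| = √((0)² + (3)²) = √9 = 3
|BC| = √((7)² + (24)²) = √625 = 25
|CD| = √((0)² + (-10)²) = √100 = 10
|DE| = √((21)² + (-20)²) = √841 = 29
|EF| = √((-12)² + (-9)²) = √225 = 15
|FA| = √((-16)² + (12)²) = √400 = 20
Perimeter = 3 + 25 + 10 + 29 + 15 + 20 = 102.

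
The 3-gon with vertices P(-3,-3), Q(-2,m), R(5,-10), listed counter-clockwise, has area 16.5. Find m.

-8

Write out the shoelace sum; only the two edges meeting at Q involve m:
2·Area = [((-3)·m − (-2)·(-3)) + ((-2)·(-10) − 5·m)] + -45
       = -8·m + -31 = 33
⇒ m = -8.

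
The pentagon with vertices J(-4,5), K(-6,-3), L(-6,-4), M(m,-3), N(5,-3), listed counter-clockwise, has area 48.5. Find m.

3

Write out the shoelace sum; only the two edges meeting at M involve m:
2·Area = [((-6)·(-3) − m·(-4)) + (m·(-3) − 5·(-3))] + 61
       = 1·m + 94 = 97
⇒ m = 3.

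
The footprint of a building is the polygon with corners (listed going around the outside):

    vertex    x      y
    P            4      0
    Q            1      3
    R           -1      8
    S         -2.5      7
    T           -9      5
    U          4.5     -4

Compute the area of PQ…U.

58

Apply Gauss's area formula: 2A = Σ (x_i·y_{i+1} − x_{i+1}·y_i), indices taken mod 6.
Cross-terms: 12, 11, 13, 50.5, 13.5, 16  ⇒  Σ = 116
Area = |Σ|/2 = 58.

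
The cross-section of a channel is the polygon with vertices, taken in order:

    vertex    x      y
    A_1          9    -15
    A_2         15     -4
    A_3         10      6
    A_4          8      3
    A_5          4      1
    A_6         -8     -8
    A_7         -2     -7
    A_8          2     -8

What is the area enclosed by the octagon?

192.5

Apply the shoelace (surveyor's) formula: 2A = Σ (x_i·y_{i+1} − x_{i+1}·y_i), indices taken mod 8.
Σ = (189) + (130) + (-18) + (-4) + (-24) + (40) + (30) + (42) = 385
Area = |Σ|/2 = 192.5.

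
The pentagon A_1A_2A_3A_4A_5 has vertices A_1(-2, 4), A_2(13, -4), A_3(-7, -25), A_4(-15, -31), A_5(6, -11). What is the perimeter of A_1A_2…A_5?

102

|A_1A_2| = √((15)² + (-8)²) = √289 = 17
|A_2A_3| = √((-20)² + (-21)²) = √841 = 29
|A_3A_4| = √((-8)² + (-6)²) = √100 = 10
|A_4A_5| = √((21)² + (20)²) = √841 = 29
|A_5A_1| = √((-8)² + (15)²) = √289 = 17
Perimeter = 17 + 29 + 10 + 29 + 17 = 102.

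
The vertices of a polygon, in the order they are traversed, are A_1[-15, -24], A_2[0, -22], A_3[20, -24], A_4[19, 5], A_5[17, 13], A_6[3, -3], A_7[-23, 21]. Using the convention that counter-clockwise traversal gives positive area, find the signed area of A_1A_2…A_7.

1129.5

Apply the shoelace (surveyor's) formula: 2A = Σ (x_i·y_{i+1} − x_{i+1}·y_i), indices taken mod 7.
Σ = (330) + (440) + (556) + (162) + (-90) + (-6) + (867) = 2259
Signed area = Σ/2 = 1129.5 (positive ⇒ counter-clockwise traversal).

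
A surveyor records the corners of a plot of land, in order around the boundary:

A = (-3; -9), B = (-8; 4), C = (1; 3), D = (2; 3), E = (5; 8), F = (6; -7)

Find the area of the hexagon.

Apply Gauss's area formula: 2A = Σ (x_i·y_{i+1} − x_{i+1}·y_i), indices taken mod 6.
Σ = (-84) + (-28) + (-3) + (1) + (-83) + (-75) = -272
Area = |Σ|/2 = 136.

136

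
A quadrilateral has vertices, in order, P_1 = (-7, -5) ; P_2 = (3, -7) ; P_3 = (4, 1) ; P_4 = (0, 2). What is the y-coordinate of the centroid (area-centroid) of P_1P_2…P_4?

-36/13

Apply the surveyor's formula. First the cross-terms c_i = x_i·y_{i+1} − x_{i+1}·y_i:
  64, 31, 8, 14  ⇒  2A = 117, A = 58.5.
Then Σ (y_i + y_{i+1})·c_i = -972, so ȳ = -972 / (6·58.5) = -36/13.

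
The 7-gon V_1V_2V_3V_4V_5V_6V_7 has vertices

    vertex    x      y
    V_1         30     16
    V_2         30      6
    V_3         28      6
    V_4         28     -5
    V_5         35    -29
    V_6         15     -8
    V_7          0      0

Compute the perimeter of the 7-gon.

|V_1V_2| = √((0)² + (-10)²) = √100 = 10
|V_2V_3| = √((-2)² + (0)²) = √4 = 2
|V_3V_4| = √((0)² + (-11)²) = √121 = 11
|V_4V_5| = √((7)² + (-24)²) = √625 = 25
|V_5V_6| = √((-20)² + (21)²) = √841 = 29
|V_6V_7| = √((-15)² + (8)²) = √289 = 17
|V_7V_1| = √((30)² + (16)²) = √1156 = 34
Perimeter = 10 + 2 + 11 + 25 + 29 + 17 + 34 = 128.

128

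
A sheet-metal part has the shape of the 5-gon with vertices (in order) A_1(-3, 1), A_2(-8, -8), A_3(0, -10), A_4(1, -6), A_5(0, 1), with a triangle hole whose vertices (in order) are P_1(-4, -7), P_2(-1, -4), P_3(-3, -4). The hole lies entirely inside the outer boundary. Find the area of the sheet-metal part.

Outer boundary:
Σ = (32) + (80) + (10) + (1) + (3) = 126
Area = |Σ|/2 = 63.
Hole:
Apply the surveyor's formula: 2A = Σ (x_i·y_{i+1} − x_{i+1}·y_i), indices taken mod 3.
Σ = (9) + (-8) + (5) = 6
Area = |Σ|/2 = 3.
Net area = 63 − 3 = 60.

60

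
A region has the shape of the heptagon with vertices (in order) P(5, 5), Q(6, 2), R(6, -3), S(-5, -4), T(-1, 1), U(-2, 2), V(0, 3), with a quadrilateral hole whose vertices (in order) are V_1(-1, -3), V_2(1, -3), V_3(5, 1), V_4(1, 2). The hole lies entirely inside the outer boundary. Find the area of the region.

44.5

Outer boundary:
Apply Gauss's area formula: 2A = Σ (x_i·y_{i+1} − x_{i+1}·y_i), indices taken mod 7.
Σ = (-20) + (-30) + (-39) + (-9) + (0) + (-6) + (-15) = -119
Area = |Σ|/2 = 59.5.
Hole:
Apply the shoelace (surveyor's) formula: 2A = Σ (x_i·y_{i+1} − x_{i+1}·y_i), indices taken mod 4.
Σ = (6) + (16) + (9) + (-1) = 30
Area = |Σ|/2 = 15.
Net area = 59.5 − 15 = 44.5.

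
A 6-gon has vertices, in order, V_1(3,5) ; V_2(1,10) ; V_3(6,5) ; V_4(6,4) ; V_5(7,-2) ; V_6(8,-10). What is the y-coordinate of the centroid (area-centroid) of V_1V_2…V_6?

143/90

Apply the shoelace formula. First the cross-terms c_i = x_i·y_{i+1} − x_{i+1}·y_i:
  25, -55, -6, -40, -54, 70  ⇒  2A = -60, A = -30.
Then Σ (y_i + y_{i+1})·c_i = -286, so ȳ = -286 / (6·(-30)) = 143/90.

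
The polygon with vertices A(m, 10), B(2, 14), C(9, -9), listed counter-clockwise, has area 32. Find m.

6

The doubled signed area Σ (x_i y_{i+1} − x_{i+1} y_i) is linear in m.
With m=0 it equals -74; the coefficient of m is 23 (from the two edges through A).
So 23·m + -74 = 2·32 = 64 ⇒ m = 6.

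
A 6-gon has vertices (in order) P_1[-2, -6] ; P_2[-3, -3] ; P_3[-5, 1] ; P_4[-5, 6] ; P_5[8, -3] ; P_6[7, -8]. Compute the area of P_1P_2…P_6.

94.5

Apply Gauss's area formula: 2A = Σ (x_i·y_{i+1} − x_{i+1}·y_i), indices taken mod 6.
Σ = (-12) + (-18) + (-25) + (-33) + (-43) + (-58) = -189
Area = |Σ|/2 = 94.5.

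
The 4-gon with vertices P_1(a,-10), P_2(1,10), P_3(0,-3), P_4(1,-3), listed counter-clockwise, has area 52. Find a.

Write out the shoelace sum; only the two edges meeting at P_1 involve a:
2·Area = [(1·(-10) − a·(-3)) + (a·10 − 1·(-10))] + 0
       = 13·a + 0 = 104
⇒ a = 8.

8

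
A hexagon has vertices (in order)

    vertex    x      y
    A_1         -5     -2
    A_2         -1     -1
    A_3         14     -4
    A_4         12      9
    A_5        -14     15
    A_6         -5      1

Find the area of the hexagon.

Apply Gauss's area formula: 2A = Σ (x_i·y_{i+1} − x_{i+1}·y_i), indices taken mod 6.
Cross-terms: 3, 18, 174, 306, 61, 15  ⇒  Σ = 577
Area = |Σ|/2 = 288.5.

288.5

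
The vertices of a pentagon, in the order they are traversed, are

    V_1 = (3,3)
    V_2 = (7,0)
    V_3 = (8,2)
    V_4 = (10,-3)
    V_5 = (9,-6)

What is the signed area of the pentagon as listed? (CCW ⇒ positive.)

Σ = (-21) + (14) + (-44) + (-33) + (45) = -39
Signed area = Σ/2 = -19.5 (negative ⇒ clockwise traversal).

-19.5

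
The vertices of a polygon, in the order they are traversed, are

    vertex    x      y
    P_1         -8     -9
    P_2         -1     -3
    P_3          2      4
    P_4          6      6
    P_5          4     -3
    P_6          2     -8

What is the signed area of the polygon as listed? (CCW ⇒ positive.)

-72.5

Σ = (15) + (2) + (-12) + (-42) + (-26) + (-82) = -145
Signed area = Σ/2 = -72.5 (negative ⇒ clockwise traversal).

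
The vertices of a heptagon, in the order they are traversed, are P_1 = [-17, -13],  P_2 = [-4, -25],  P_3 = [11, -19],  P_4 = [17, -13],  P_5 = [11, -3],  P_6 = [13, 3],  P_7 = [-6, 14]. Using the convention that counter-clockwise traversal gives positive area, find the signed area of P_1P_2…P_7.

Σ = (373) + (351) + (180) + (92) + (72) + (200) + (316) = 1584
Signed area = Σ/2 = 792 (positive ⇒ counter-clockwise traversal).

792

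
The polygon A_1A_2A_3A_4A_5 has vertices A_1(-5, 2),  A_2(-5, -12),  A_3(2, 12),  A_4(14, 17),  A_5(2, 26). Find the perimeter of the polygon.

|A_1A_2| = √((0)² + (-14)²) = √196 = 14
|A_2A_3| = √((7)² + (24)²) = √625 = 25
|A_3A_4| = √((12)² + (5)²) = √169 = 13
|A_4A_5| = √((-12)² + (9)²) = √225 = 15
|A_5A_1| = √((-7)² + (-24)²) = √625 = 25
Perimeter = 14 + 25 + 13 + 15 + 25 = 92.

92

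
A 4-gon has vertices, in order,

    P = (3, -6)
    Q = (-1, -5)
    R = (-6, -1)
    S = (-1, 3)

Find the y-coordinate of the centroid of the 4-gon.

-47/27

Apply Gauss's area formula. First the cross-terms c_i = x_i·y_{i+1} − x_{i+1}·y_i:
  -21, -29, -19, -3  ⇒  2A = -72, A = -36.
Then Σ (y_i + y_{i+1})·c_i = 376, so ȳ = 376 / (6·(-36)) = -47/27.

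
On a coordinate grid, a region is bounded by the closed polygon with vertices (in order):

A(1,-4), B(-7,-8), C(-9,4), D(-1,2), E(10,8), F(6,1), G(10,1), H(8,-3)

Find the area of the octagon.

143.5

Σ = (-36) + (-100) + (-14) + (-28) + (-38) + (-4) + (-38) + (-29) = -287
Area = |Σ|/2 = 143.5.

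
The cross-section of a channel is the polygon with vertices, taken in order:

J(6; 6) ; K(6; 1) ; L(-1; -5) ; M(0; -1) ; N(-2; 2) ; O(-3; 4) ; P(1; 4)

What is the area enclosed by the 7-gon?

Cross-terms: -30, -29, 1, -2, -2, -16, -18  ⇒  Σ = -96
Area = |Σ|/2 = 48.

48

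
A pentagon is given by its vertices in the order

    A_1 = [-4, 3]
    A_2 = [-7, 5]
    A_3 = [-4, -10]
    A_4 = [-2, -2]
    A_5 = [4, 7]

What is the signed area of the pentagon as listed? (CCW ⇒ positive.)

Σ = (1) + (90) + (-12) + (-6) + (40) = 113
Signed area = Σ/2 = 56.5 (positive ⇒ counter-clockwise traversal).

56.5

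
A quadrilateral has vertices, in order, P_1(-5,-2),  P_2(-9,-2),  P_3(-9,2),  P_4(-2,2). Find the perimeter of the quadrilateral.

20

|P_1P_2| = √((-4)² + (0)²) = √16 = 4
|P_2P_3| = √((0)² + (4)²) = √16 = 4
|P_3P_4| = √((7)² + (0)²) = √49 = 7
|P_4P_1| = √((-3)² + (-4)²) = √25 = 5
Perimeter = 4 + 4 + 7 + 5 = 20.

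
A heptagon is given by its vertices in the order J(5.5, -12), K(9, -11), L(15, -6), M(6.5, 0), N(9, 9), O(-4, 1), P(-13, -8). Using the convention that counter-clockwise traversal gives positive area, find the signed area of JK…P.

273

Apply the shoelace (surveyor's) formula: 2A = Σ (x_i·y_{i+1} − x_{i+1}·y_i), indices taken mod 7.
J→K: (5.5)(-11) − (9)(-12) = 47.5
K→L: (9)(-6) − (15)(-11) = 111
L→M: (15)(0) − (6.5)(-6) = 39
M→N: (6.5)(9) − (9)(0) = 58.5
N→O: (9)(1) − (-4)(9) = 45
O→P: (-4)(-8) − (-13)(1) = 45
P→J: (-13)(-12) − (5.5)(-8) = 200
Σ = 546
Signed area = Σ/2 = 273 (positive ⇒ counter-clockwise traversal).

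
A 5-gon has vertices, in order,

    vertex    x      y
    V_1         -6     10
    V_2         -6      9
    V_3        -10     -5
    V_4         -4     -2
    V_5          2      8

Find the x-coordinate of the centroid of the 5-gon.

Apply the surveyor's formula. First the cross-terms c_i = x_i·y_{i+1} − x_{i+1}·y_i:
  6, 120, 0, -28, 68  ⇒  2A = 166, A = 83.
Then Σ (x_i + x_{i+1})·c_i = -2208, so x̄ = -2208 / (6·83) = -368/83.

-368/83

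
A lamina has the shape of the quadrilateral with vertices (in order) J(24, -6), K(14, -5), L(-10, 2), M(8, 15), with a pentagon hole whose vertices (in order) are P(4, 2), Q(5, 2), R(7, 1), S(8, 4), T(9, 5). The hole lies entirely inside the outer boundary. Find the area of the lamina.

Outer boundary:
Σ = (-36) + (-22) + (-166) + (-408) = -632
Area = |Σ|/2 = 316.
Hole:
Apply Gauss's area formula: 2A = Σ (x_i·y_{i+1} − x_{i+1}·y_i), indices taken mod 5.
Σ = (-2) + (-9) + (20) + (4) + (-2) = 11
Area = |Σ|/2 = 5.5.
Net area = 316 − 5.5 = 310.5.

310.5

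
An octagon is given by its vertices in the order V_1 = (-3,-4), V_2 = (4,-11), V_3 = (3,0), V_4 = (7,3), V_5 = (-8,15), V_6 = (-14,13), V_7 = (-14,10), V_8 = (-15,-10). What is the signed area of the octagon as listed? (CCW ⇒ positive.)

Apply the shoelace formula: 2A = Σ (x_i·y_{i+1} − x_{i+1}·y_i), indices taken mod 8.
Σ = (49) + (33) + (9) + (129) + (106) + (42) + (290) + (30) = 688
Signed area = Σ/2 = 344 (positive ⇒ counter-clockwise traversal).

344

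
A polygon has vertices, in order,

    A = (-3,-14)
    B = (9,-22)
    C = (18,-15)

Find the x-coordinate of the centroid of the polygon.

8

Apply the surveyor's formula. First the cross-terms c_i = x_i·y_{i+1} − x_{i+1}·y_i:
  192, 261, -297  ⇒  2A = 156, A = 78.
Then Σ (x_i + x_{i+1})·c_i = 3744, so x̄ = 3744 / (6·78) = 8.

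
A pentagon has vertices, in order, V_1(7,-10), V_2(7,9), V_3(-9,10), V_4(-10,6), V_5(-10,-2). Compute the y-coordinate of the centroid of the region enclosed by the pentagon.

202/131

Apply the shoelace formula. First the cross-terms c_i = x_i·y_{i+1} − x_{i+1}·y_i:
  133, 151, 46, 80, 114  ⇒  2A = 524, A = 262.
Then Σ (y_i + y_{i+1})·c_i = 2424, so ȳ = 2424 / (6·262) = 202/131.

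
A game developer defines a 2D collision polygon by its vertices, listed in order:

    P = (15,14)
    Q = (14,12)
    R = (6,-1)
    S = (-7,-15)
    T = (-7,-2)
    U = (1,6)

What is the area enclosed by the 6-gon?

Apply the shoelace formula: 2A = Σ (x_i·y_{i+1} − x_{i+1}·y_i), indices taken mod 6.
Σ = (-16) + (-86) + (-97) + (-91) + (-40) + (-76) = -406
Area = |Σ|/2 = 203.

203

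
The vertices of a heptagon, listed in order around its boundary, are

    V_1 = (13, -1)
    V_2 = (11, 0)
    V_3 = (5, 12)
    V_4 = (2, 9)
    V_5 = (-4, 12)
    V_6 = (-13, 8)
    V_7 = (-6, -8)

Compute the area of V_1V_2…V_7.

305

Σ = (11) + (132) + (21) + (60) + (124) + (152) + (110) = 610
Area = |Σ|/2 = 305.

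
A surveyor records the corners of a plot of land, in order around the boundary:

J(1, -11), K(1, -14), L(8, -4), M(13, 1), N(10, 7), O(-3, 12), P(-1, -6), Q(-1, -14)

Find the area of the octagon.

Σ = (-3) + (108) + (60) + (81) + (141) + (30) + (8) + (25) = 450
Area = |Σ|/2 = 225.

225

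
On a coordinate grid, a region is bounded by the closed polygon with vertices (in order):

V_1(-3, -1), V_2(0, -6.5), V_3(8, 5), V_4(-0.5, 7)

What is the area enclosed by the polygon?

75.75

Σ = (19.5) + (52) + (58.5) + (21.5) = 151.5
Area = |Σ|/2 = 75.75.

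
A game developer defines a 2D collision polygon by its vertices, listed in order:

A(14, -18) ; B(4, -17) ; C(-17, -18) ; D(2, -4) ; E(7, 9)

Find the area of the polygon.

Σ = (-166) + (-361) + (104) + (46) + (-252) = -629
Area = |Σ|/2 = 314.5.

314.5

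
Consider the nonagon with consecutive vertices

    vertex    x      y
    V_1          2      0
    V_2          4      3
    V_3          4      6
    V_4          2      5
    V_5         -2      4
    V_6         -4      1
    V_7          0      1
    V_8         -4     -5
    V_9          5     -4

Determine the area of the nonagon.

V_1→V_2: (2)(3) − (4)(0) = 6
V_2→V_3: (4)(6) − (4)(3) = 12
V_3→V_4: (4)(5) − (2)(6) = 8
V_4→V_5: (2)(4) − (-2)(5) = 18
V_5→V_6: (-2)(1) − (-4)(4) = 14
V_6→V_7: (-4)(1) − (0)(1) = -4
V_7→V_8: (0)(-5) − (-4)(1) = 4
V_8→V_9: (-4)(-4) − (5)(-5) = 41
V_9→V_1: (5)(0) − (2)(-4) = 8
Σ = 107
Area = |Σ|/2 = 53.5.

53.5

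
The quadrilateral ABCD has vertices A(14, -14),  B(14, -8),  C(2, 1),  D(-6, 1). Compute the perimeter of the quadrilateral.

54

|AB| = √((0)² + (6)²) = √36 = 6
|BC| = √((-12)² + (9)²) = √225 = 15
|CD| = √((-8)² + (0)²) = √64 = 8
|DA| = √((20)² + (-15)²) = √625 = 25
Perimeter = 6 + 15 + 8 + 25 = 54.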